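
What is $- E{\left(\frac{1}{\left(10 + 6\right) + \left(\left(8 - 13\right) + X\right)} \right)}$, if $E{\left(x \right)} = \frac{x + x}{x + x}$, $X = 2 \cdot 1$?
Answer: $-1$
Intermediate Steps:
$X = 2$
$E{\left(x \right)} = 1$ ($E{\left(x \right)} = \frac{2 x}{2 x} = 2 x \frac{1}{2 x} = 1$)
$- E{\left(\frac{1}{\left(10 + 6\right) + \left(\left(8 - 13\right) + X\right)} \right)} = \left(-1\right) 1 = -1$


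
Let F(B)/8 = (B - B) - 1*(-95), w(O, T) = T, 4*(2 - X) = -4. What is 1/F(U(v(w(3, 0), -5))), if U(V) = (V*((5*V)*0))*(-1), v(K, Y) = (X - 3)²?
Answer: 1/760 ≈ 0.0013158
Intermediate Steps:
X = 3 (X = 2 - ¼*(-4) = 2 + 1 = 3)
v(K, Y) = 0 (v(K, Y) = (3 - 3)² = 0² = 0)
U(V) = 0 (U(V) = (V*0)*(-1) = 0*(-1) = 0)
F(B) = 760 (F(B) = 8*((B - B) - 1*(-95)) = 8*(0 + 95) = 8*95 = 760)
1/F(U(v(w(3, 0), -5))) = 1/760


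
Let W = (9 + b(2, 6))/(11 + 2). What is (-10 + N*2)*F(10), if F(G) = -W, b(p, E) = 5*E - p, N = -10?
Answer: 1110/13 ≈ 85.385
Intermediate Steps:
b(p, E) = -p + 5*E
W = 37/13 (W = (9 + (-1*2 + 5*6))/(11 + 2) = (9 + (-2 + 30))/13 = (9 + 28)*(1/13) = 37*(1/13) = 37/13 ≈ 2.8462)
F(G) = -37/13 (F(G) = -1*37/13 = -37/13)
(-10 + N*2)*F(10) = (-10 - 10*2)*(-37/13) = (-10 - 20)*(-37/13) = -30*(-37/13) = 1110/13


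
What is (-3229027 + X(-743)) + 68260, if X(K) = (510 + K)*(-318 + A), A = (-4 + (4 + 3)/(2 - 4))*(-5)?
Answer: -6190821/2 ≈ -3.0954e+6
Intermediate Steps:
A = 75/2 (A = (-4 + 7/(-2))*(-5) = (-4 + 7*(-1/2))*(-5) = (-4 - 7/2)*(-5) = -15/2*(-5) = 75/2 ≈ 37.500)
X(K) = -143055 - 561*K/2 (X(K) = (510 + K)*(-318 + 75/2) = (510 + K)*(-561/2) = -143055 - 561*K/2)
(-3229027 + X(-743)) + 68260 = (-3229027 + (-143055 - 561/2*(-743))) + 68260 = (-3229027 + (-143055 + 416823/2)) + 68260 = (-3229027 + 130713/2) + 68260 = -6327341/2 + 68260 = -6190821/2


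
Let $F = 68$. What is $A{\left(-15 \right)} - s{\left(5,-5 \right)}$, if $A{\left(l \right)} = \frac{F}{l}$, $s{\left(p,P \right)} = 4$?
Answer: $- \frac{128}{15} \approx -8.5333$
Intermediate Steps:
$A{\left(l \right)} = \frac{68}{l}$
$A{\left(-15 \right)} - s{\left(5,-5 \right)} = \frac{68}{-15} - 4 = 68 \left(- \frac{1}{15}\right) - 4 = - \frac{68}{15} - 4 = - \frac{128}{15}$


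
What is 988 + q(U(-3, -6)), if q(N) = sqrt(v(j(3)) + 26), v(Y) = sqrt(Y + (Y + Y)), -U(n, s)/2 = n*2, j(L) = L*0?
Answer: 988 + sqrt(26) ≈ 993.10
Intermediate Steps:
j(L) = 0
U(n, s) = -4*n (U(n, s) = -2*n*2 = -4*n)
v(Y) = sqrt(3)*sqrt(Y) (v(Y) = sqrt(Y + 2*Y) = sqrt(3*Y) = sqrt(3)*sqrt(Y))
q(N) = sqrt(26) (q(N) = sqrt(sqrt(3)*sqrt(0) + 26) = sqrt(sqrt(3)*0 + 26) = sqrt(0 + 26) = sqrt(26))
988 + q(U(-3, -6)) = 988 + sqrt(26)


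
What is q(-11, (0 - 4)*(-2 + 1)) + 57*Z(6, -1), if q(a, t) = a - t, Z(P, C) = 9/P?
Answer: 141/2 ≈ 70.500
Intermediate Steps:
q(-11, (0 - 4)*(-2 + 1)) + 57*Z(6, -1) = (-11 - (0 - 4)*(-2 + 1)) + 57*(9/6) = (-11 - (-4)*(-1)) + 57*(9*(⅙)) = (-11 - 1*4) + 57*(3/2) = (-11 - 4) + 171/2 = -15 + 171/2 = 141/2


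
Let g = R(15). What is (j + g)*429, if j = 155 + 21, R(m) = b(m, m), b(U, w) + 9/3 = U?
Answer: 80652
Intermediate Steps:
b(U, w) = -3 + U
R(m) = -3 + m
g = 12 (g = -3 + 15 = 12)
j = 176
(j + g)*429 = (176 + 12)*429 = 188*429 = 80652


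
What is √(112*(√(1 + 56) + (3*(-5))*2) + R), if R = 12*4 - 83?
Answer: √(-3395 + 112*√57) ≈ 50.492*I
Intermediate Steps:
R = -35 (R = 48 - 83 = -35)
√(112*(√(1 + 56) + (3*(-5))*2) + R) = √(112*(√(1 + 56) + (3*(-5))*2) - 35) = √(112*(√57 - 15*2) - 35) = √(112*(√57 - 30) - 35) = √(112*(-30 + √57) - 35) = √((-3360 + 112*√57) - 35) = √(-3395 + 112*√57)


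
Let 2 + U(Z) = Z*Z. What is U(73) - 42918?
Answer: -37591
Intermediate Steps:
U(Z) = -2 + Z² (U(Z) = -2 + Z*Z = -2 + Z²)
U(73) - 42918 = (-2 + 73²) - 42918 = (-2 + 5329) - 42918 = 5327 - 42918 = -37591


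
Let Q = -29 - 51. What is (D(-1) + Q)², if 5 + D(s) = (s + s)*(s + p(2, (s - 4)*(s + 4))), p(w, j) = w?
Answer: 7569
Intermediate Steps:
Q = -80
D(s) = -5 + 2*s*(2 + s) (D(s) = -5 + (s + s)*(s + 2) = -5 + (2*s)*(2 + s) = -5 + 2*s*(2 + s))
(D(-1) + Q)² = ((-5 + 2*(-1)² + 4*(-1)) - 80)² = ((-5 + 2*1 - 4) - 80)² = ((-5 + 2 - 4) - 80)² = (-7 - 80)² = (-87)² = 7569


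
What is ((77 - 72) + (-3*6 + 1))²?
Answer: 144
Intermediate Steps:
((77 - 72) + (-3*6 + 1))² = (5 + (-18 + 1))² = (5 - 17)² = (-12)² = 144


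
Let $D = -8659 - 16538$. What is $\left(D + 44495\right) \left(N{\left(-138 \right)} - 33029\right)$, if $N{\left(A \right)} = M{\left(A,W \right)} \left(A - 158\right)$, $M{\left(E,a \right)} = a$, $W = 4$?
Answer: $-660242474$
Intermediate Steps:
$D = -25197$ ($D = -8659 - 16538 = -25197$)
$N{\left(A \right)} = -632 + 4 A$ ($N{\left(A \right)} = 4 \left(A - 158\right) = 4 \left(-158 + A\right) = -632 + 4 A$)
$\left(D + 44495\right) \left(N{\left(-138 \right)} - 33029\right) = \left(-25197 + 44495\right) \left(\left(-632 + 4 \left(-138\right)\right) - 33029\right) = 19298 \left(\left(-632 - 552\right) - 33029\right) = 19298 \left(-1184 - 33029\right) = 19298 \left(-34213\right) = -660242474$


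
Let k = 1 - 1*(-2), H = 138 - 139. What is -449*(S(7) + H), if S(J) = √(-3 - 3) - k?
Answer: 1796 - 449*I*√6 ≈ 1796.0 - 1099.8*I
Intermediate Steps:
H = -1
k = 3 (k = 1 + 2 = 3)
S(J) = -3 + I*√6 (S(J) = √(-3 - 3) - 1*3 = √(-6) - 3 = I*√6 - 3 = -3 + I*√6)
-449*(S(7) + H) = -449*((-3 + I*√6) - 1) = -449*(-4 + I*√6) = 1796 - 449*I*√6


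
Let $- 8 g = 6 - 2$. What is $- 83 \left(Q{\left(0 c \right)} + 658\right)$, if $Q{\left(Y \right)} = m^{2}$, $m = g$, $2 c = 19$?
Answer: $- \frac{218539}{4} \approx -54635.0$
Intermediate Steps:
$c = \frac{19}{2}$ ($c = \frac{1}{2} \cdot 19 = \frac{19}{2} \approx 9.5$)
$g = - \frac{1}{2}$ ($g = - \frac{6 - 2}{8} = \left(- \frac{1}{8}\right) 4 = - \frac{1}{2} \approx -0.5$)
$m = - \frac{1}{2} \approx -0.5$
$Q{\left(Y \right)} = \frac{1}{4}$ ($Q{\left(Y \right)} = \left(- \frac{1}{2}\right)^{2} = \frac{1}{4}$)
$- 83 \left(Q{\left(0 c \right)} + 658\right) = - 83 \left(\frac{1}{4} + 658\right) = \left(-83\right) \frac{2633}{4} = - \frac{218539}{4}$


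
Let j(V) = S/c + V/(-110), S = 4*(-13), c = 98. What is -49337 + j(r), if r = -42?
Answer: -132963616/2695 ≈ -49337.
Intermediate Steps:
S = -52
j(V) = -26/49 - V/110 (j(V) = -52/98 + V/(-110) = -52*1/98 + V*(-1/110) = -26/49 - V/110)
-49337 + j(r) = -49337 + (-26/49 - 1/110*(-42)) = -49337 + (-26/49 + 21/55) = -49337 - 401/2695 = -132963616/2695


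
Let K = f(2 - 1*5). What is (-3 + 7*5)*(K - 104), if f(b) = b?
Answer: -3424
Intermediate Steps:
K = -3 (K = 2 - 1*5 = 2 - 5 = -3)
(-3 + 7*5)*(K - 104) = (-3 + 7*5)*(-3 - 104) = (-3 + 35)*(-107) = 32*(-107) = -3424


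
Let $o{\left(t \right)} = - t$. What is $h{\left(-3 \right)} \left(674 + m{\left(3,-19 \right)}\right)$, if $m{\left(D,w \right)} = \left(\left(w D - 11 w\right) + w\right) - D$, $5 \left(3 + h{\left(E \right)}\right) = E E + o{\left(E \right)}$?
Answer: $- \frac{2412}{5} \approx -482.4$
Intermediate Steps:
$h{\left(E \right)} = -3 - \frac{E}{5} + \frac{E^{2}}{5}$ ($h{\left(E \right)} = -3 + \frac{E E - E}{5} = -3 + \frac{E^{2} - E}{5} = -3 + \left(- \frac{E}{5} + \frac{E^{2}}{5}\right) = -3 - \frac{E}{5} + \frac{E^{2}}{5}$)
$m{\left(D,w \right)} = - D - 10 w + D w$ ($m{\left(D,w \right)} = \left(\left(D w - 11 w\right) + w\right) - D = \left(\left(- 11 w + D w\right) + w\right) - D = \left(- 10 w + D w\right) - D = - D - 10 w + D w$)
$h{\left(-3 \right)} \left(674 + m{\left(3,-19 \right)}\right) = \left(-3 - - \frac{3}{5} + \frac{\left(-3\right)^{2}}{5}\right) \left(674 - -130\right) = \left(-3 + \frac{3}{5} + \frac{1}{5} \cdot 9\right) \left(674 - -130\right) = \left(-3 + \frac{3}{5} + \frac{9}{5}\right) \left(674 + 130\right) = \left(- \frac{3}{5}\right) 804 = - \frac{2412}{5}$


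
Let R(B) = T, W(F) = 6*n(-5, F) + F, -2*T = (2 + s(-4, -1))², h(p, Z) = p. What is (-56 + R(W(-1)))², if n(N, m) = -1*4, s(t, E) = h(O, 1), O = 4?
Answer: 5476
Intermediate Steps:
s(t, E) = 4
n(N, m) = -4
T = -18 (T = -(2 + 4)²/2 = -½*6² = -½*36 = -18)
W(F) = -24 + F (W(F) = 6*(-4) + F = -24 + F)
R(B) = -18
(-56 + R(W(-1)))² = (-56 - 18)² = (-74)² = 5476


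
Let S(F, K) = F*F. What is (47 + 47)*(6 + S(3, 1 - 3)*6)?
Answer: 5640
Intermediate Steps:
S(F, K) = F²
(47 + 47)*(6 + S(3, 1 - 3)*6) = (47 + 47)*(6 + 3²*6) = 94*(6 + 9*6) = 94*(6 + 54) = 94*60 = 5640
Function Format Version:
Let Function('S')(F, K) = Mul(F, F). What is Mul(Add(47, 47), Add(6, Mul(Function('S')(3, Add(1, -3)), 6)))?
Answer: 5640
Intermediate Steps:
Function('S')(F, K) = Pow(F, 2)
Mul(Add(47, 47), Add(6, Mul(Function('S')(3, Add(1, -3)), 6))) = Mul(Add(47, 47), Add(6, Mul(Pow(3, 2), 6))) = Mul(94, Add(6, Mul(9, 6))) = Mul(94, Add(6, 54)) = Mul(94, 60) = 5640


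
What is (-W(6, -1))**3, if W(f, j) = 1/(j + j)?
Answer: 1/8 ≈ 0.12500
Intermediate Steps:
W(f, j) = 1/(2*j)
(-W(6, -1))**3 = (-1/(2*(-1)))**3 = (-(-1)/2)**3 = (-1*(-1/2))**3 = (1/2)**3 = 1/8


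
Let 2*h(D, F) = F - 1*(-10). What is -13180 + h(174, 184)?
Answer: -13083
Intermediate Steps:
h(D, F) = 5 + F/2 (h(D, F) = (F - 1*(-10))/2 = (F + 10)/2 = (10 + F)/2 = 5 + F/2)
-13180 + h(174, 184) = -13180 + (5 + (½)*184) = -13180 + (5 + 92) = -13180 + 97 = -13083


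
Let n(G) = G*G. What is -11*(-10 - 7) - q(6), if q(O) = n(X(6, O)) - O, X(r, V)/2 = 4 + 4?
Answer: -63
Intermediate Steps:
X(r, V) = 16 (X(r, V) = 2*(4 + 4) = 2*8 = 16)
n(G) = G²
q(O) = 256 - O (q(O) = 16² - O = 256 - O)
-11*(-10 - 7) - q(6) = -11*(-10 - 7) - (256 - 1*6) = -11*(-17) - (256 - 6) = 187 - 1*250 = 187 - 250 = -63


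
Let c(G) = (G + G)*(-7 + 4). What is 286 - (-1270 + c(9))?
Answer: 1610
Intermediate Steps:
c(G) = -6*G (c(G) = (2*G)*(-3) = -6*G)
286 - (-1270 + c(9)) = 286 - (-1270 - 6*9) = 286 - (-1270 - 54) = 286 - 1*(-1324) = 286 + 1324 = 1610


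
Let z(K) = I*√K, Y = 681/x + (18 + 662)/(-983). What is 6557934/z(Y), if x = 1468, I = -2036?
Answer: 3278967*I*√118624349737/167367853 ≈ 6747.6*I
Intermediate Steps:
Y = -328817/1443044 (Y = 681/1468 + (18 + 662)/(-983) = 681*(1/1468) + 680*(-1/983) = 681/1468 - 680/983 = -328817/1443044 ≈ -0.22786)
z(K) = -2036*√K
6557934/z(Y) = 6557934/((-1018*I*√118624349737/360761)) = 6557934*(I*√118624349737/334735706) = 3278967*I*√118624349737/167367853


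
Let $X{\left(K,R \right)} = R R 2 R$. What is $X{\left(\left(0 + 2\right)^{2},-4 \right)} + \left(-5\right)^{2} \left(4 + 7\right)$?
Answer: $147$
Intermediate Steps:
$X{\left(K,R \right)} = 2 R^{3}$ ($X{\left(K,R \right)} = R^{2} \cdot 2 R = 2 R^{3}$)
$X{\left(\left(0 + 2\right)^{2},-4 \right)} + \left(-5\right)^{2} \left(4 + 7\right) = 2 \left(-4\right)^{3} + \left(-5\right)^{2} \left(4 + 7\right) = 2 \left(-64\right) + 25 \cdot 11 = -128 + 275 = 147$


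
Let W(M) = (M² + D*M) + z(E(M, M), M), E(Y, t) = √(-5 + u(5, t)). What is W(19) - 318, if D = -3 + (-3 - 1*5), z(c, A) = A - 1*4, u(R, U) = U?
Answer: -151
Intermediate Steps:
E(Y, t) = √(-5 + t)
z(c, A) = -4 + A (z(c, A) = A - 4 = -4 + A)
D = -11 (D = -3 + (-3 - 5) = -3 - 8 = -11)
W(M) = -4 + M² - 10*M (W(M) = (M² - 11*M) + (-4 + M) = -4 + M² - 10*M)
W(19) - 318 = (-4 + 19² - 10*19) - 318 = (-4 + 361 - 190) - 318 = 167 - 318 = -151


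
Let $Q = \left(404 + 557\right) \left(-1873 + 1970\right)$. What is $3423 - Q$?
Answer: $-89794$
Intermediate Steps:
$Q = 93217$ ($Q = 961 \cdot 97 = 93217$)
$3423 - Q = 3423 - 93217 = -89794$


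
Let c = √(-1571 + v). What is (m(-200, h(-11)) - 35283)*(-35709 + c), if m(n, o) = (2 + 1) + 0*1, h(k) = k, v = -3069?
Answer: 1259813520 - 141120*I*√290 ≈ 1.2598e+9 - 2.4032e+6*I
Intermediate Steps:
m(n, o) = 3 (m(n, o) = 3 + 0 = 3)
c = 4*I*√290 (c = √(-1571 - 3069) = √(-4640) = 4*I*√290 ≈ 68.118*I)
(m(-200, h(-11)) - 35283)*(-35709 + c) = (3 - 35283)*(-35709 + 4*I*√290) = -35280*(-35709 + 4*I*√290) = 1259813520 - 141120*I*√290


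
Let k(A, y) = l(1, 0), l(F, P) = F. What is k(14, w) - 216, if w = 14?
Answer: -215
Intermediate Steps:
k(A, y) = 1
k(14, w) - 216 = 1 - 216 = -215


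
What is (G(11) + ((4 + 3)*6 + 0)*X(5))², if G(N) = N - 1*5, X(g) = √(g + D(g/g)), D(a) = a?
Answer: 10620 + 504*√6 ≈ 11855.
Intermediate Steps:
X(g) = √(1 + g) (X(g) = √(g + g/g) = √(g + 1) = √(1 + g))
G(N) = -5 + N (G(N) = N - 5 = -5 + N)
(G(11) + ((4 + 3)*6 + 0)*X(5))² = ((-5 + 11) + ((4 + 3)*6 + 0)*√(1 + 5))² = (6 + (7*6 + 0)*√6)² = (6 + (42 + 0)*√6)² = (6 + 42*√6)²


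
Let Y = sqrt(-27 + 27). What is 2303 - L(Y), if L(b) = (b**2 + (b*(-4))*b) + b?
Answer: 2303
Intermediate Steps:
Y = 0 (Y = sqrt(0) = 0)
L(b) = b - 3*b**2 (L(b) = (b**2 + (-4*b)*b) + b = (b**2 - 4*b**2) + b = -3*b**2 + b = b - 3*b**2)
2303 - L(Y) = 2303 - 0*(1 - 3*0) = 2303 - 0*(1 + 0) = 2303 - 0 = 2303 - 1*0 = 2303 + 0 = 2303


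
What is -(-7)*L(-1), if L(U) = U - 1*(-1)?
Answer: 0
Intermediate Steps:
L(U) = 1 + U (L(U) = U + 1 = 1 + U)
-(-7)*L(-1) = -(-7)*(1 - 1) = -(-7)*0 = -1*0 = 0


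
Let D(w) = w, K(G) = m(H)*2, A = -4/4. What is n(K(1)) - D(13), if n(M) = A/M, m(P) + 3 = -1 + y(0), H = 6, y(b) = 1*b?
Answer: -103/8 ≈ -12.875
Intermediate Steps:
y(b) = b
A = -1 (A = -4/4 = -1*1 = -1)
m(P) = -4 (m(P) = -3 + (-1 + 0) = -3 - 1 = -4)
K(G) = -8 (K(G) = -4*2 = -8)
n(M) = -1/M
n(K(1)) - D(13) = -1/(-8) - 1*13 = -1*(-1/8) - 13 = 1/8 - 13 = -103/8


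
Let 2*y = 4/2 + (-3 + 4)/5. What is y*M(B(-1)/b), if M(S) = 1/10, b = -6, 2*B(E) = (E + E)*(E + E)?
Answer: 11/100 ≈ 0.11000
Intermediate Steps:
B(E) = 2*E² (B(E) = ((E + E)*(E + E))/2 = ((2*E)*(2*E))/2 = (4*E²)/2 = 2*E²)
y = 11/10 (y = (4/2 + (-3 + 4)/5)/2 = (4*(½) + 1*(⅕))/2 = (2 + ⅕)/2 = (½)*(11/5) = 11/10 ≈ 1.1000)
M(S) = ⅒
y*M(B(-1)/b) = (11/10)*(⅒) = 11/100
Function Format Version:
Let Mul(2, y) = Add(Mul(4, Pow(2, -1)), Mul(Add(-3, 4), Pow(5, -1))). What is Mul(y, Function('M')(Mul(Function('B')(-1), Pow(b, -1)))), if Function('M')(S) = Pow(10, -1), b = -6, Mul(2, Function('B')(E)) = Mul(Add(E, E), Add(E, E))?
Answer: Rational(11, 100) ≈ 0.11000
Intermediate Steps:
Function('B')(E) = Mul(2, Pow(E, 2)) (Function('B')(E) = Mul(Rational(1, 2), Mul(Add(E, E), Add(E, E))) = Mul(Rational(1, 2), Mul(Mul(2, E), Mul(2, E))) = Mul(Rational(1, 2), Mul(4, Pow(E, 2))) = Mul(2, Pow(E, 2)))
y = Rational(11, 10) (y = Mul(Rational(1, 2), Add(Mul(4, Pow(2, -1)), Mul(Add(-3, 4), Pow(5, -1)))) = Mul(Rational(1, 2), Add(Mul(4, Rational(1, 2)), Mul(1, Rational(1, 5)))) = Mul(Rational(1, 2), Add(2, Rational(1, 5))) = Mul(Rational(1, 2), Rational(11, 5)) = Rational(11, 10) ≈ 1.1000)
Function('M')(S) = Rational(1, 10)
Mul(y, Function('M')(Mul(Function('B')(-1), Pow(b, -1)))) = Mul(Rational(11, 10), Rational(1, 10)) = Rational(11, 100)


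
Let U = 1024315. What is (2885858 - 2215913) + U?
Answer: 1694260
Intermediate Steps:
(2885858 - 2215913) + U = (2885858 - 2215913) + 1024315 = 669945 + 1024315 = 1694260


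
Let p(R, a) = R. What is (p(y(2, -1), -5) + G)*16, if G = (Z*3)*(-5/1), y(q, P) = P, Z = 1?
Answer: -256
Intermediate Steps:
G = -15 (G = (1*3)*(-5/1) = 3*(-5*1) = 3*(-5) = -15)
(p(y(2, -1), -5) + G)*16 = (-1 - 15)*16 = -16*16 = -256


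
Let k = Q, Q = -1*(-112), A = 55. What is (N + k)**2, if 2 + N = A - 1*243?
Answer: 6084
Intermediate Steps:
Q = 112
k = 112
N = -190 (N = -2 + (55 - 1*243) = -2 + (55 - 243) = -2 - 188 = -190)
(N + k)**2 = (-190 + 112)**2 = (-78)**2 = 6084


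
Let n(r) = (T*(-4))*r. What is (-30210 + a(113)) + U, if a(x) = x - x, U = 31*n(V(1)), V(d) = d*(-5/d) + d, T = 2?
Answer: -29218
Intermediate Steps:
V(d) = -5 + d
n(r) = -8*r (n(r) = (2*(-4))*r = -8*r)
U = 992 (U = 31*(-8*(-5 + 1)) = 31*(-8*(-4)) = 31*32 = 992)
a(x) = 0
(-30210 + a(113)) + U = (-30210 + 0) + 992 = -30210 + 992 = -29218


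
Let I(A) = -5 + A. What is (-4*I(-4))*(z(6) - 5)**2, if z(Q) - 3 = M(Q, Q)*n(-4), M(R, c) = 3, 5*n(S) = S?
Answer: 17424/25 ≈ 696.96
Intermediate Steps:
n(S) = S/5
z(Q) = 3/5 (z(Q) = 3 + 3*((1/5)*(-4)) = 3 + 3*(-4/5) = 3 - 12/5 = 3/5)
(-4*I(-4))*(z(6) - 5)**2 = (-4*(-5 - 4))*(3/5 - 5)**2 = (-4*(-9))*(-22/5)**2 = 36*(484/25) = 17424/25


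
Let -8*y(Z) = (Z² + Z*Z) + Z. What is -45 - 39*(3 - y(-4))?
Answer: -597/2 ≈ -298.50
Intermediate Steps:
y(Z) = -Z²/4 - Z/8 (y(Z) = -((Z² + Z*Z) + Z)/8 = -((Z² + Z²) + Z)/8 = -(2*Z² + Z)/8 = -(Z + 2*Z²)/8 = -Z²/4 - Z/8)
-45 - 39*(3 - y(-4)) = -45 - 39*(3 - (-1)*(-4)*(1 + 2*(-4))/8) = -45 - 39*(3 - (-1)*(-4)*(1 - 8)/8) = -45 - 39*(3 - (-1)*(-4)*(-7)/8) = -45 - 39*(3 - 1*(-7/2)) = -45 - 39*(3 + 7/2) = -45 - 39*13/2 = -45 - 507/2 = -597/2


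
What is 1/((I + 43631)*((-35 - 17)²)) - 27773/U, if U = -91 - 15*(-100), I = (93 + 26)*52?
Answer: -3741316825839/189807201584 ≈ -19.711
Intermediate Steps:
I = 6188 (I = 119*52 = 6188)
U = 1409 (U = -91 + 1500 = 1409)
1/((I + 43631)*((-35 - 17)²)) - 27773/U = 1/((6188 + 43631)*((-35 - 17)²)) - 27773/1409 = 1/(49819*((-52)²)) - 27773*1/1409 = (1/49819)/2704 - 27773/1409 = (1/49819)*(1/2704) - 27773/1409 = 1/134710576 - 27773/1409 = -3741316825839/189807201584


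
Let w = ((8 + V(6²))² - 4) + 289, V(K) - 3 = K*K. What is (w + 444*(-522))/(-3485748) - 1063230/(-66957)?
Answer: 601212004163/38899204806 ≈ 15.456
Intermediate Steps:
V(K) = 3 + K² (V(K) = 3 + K*K = 3 + K²)
w = 1708534 (w = ((8 + (3 + (6²)²))² - 4) + 289 = ((8 + (3 + 36²))² - 4) + 289 = ((8 + (3 + 1296))² - 4) + 289 = ((8 + 1299)² - 4) + 289 = (1307² - 4) + 289 = (1708249 - 4) + 289 = 1708245 + 289 = 1708534)
(w + 444*(-522))/(-3485748) - 1063230/(-66957) = (1708534 + 444*(-522))/(-3485748) - 1063230/(-66957) = (1708534 - 231768)*(-1/3485748) - 1063230*(-1/66957) = 1476766*(-1/3485748) + 354410/22319 = -738383/1742874 + 354410/22319 = 601212004163/38899204806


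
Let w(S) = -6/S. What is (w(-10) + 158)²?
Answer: 628849/25 ≈ 25154.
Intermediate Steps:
(w(-10) + 158)² = (-6/(-10) + 158)² = (-6*(-⅒) + 158)² = (⅗ + 158)² = (793/5)² = 628849/25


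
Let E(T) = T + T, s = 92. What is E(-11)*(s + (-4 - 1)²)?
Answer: -2574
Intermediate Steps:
E(T) = 2*T
E(-11)*(s + (-4 - 1)²) = (2*(-11))*(92 + (-4 - 1)²) = -22*(92 + (-5)²) = -22*(92 + 25) = -22*117 = -2574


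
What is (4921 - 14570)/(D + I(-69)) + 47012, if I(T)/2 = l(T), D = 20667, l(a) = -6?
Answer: 971023211/20655 ≈ 47012.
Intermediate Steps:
I(T) = -12 (I(T) = 2*(-6) = -12)
(4921 - 14570)/(D + I(-69)) + 47012 = (4921 - 14570)/(20667 - 12) + 47012 = -9649/20655 + 47012 = 971023211/20655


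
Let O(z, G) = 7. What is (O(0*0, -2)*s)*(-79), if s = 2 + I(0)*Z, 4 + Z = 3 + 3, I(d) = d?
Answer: -1106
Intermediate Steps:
Z = 2 (Z = -4 + (3 + 3) = -4 + 6 = 2)
s = 2 (s = 2 + 0*2 = 2 + 0 = 2)
(O(0*0, -2)*s)*(-79) = (7*2)*(-79) = 14*(-79) = -1106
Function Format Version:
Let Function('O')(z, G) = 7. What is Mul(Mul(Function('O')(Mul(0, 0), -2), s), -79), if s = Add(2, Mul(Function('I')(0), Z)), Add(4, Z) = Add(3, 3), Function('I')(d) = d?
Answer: -1106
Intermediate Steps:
Z = 2 (Z = Add(-4, Add(3, 3)) = Add(-4, 6) = 2)
s = 2 (s = Add(2, Mul(0, 2)) = Add(2, 0) = 2)
Mul(Mul(Function('O')(Mul(0, 0), -2), s), -79) = Mul(Mul(7, 2), -79) = Mul(14, -79) = -1106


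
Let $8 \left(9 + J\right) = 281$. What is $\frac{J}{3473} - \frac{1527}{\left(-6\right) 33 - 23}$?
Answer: $\frac{42472357}{6140264} \approx 6.917$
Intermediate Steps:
$J = \frac{209}{8}$ ($J = -9 + \frac{1}{8} \cdot 281 = -9 + \frac{281}{8} = \frac{209}{8} \approx 26.125$)
$\frac{J}{3473} - \frac{1527}{\left(-6\right) 33 - 23} = \frac{209}{8 \cdot 3473} - \frac{1527}{\left(-6\right) 33 - 23} = \frac{209}{8} \cdot \frac{1}{3473} - \frac{1527}{-198 - 23} = \frac{209}{27784} - \frac{1527}{-221} = \frac{209}{27784} - - \frac{1527}{221} = \frac{209}{27784} + \frac{1527}{221} = \frac{42472357}{6140264}$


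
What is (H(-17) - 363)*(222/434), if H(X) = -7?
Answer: -41070/217 ≈ -189.26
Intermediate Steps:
(H(-17) - 363)*(222/434) = (-7 - 363)*(222/434) = -82140/434 = -370*111/217 = -41070/217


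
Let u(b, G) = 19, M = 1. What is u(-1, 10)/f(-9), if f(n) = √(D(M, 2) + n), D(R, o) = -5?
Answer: -19*I*√14/14 ≈ -5.078*I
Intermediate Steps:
f(n) = √(-5 + n)
u(-1, 10)/f(-9) = 19/(√(-5 - 9)) = 19/(√(-14)) = 19/((I*√14)) = 19*(-I*√14/14) = -19*I*√14/14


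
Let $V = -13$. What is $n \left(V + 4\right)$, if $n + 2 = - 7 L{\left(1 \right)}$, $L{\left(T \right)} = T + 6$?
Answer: $459$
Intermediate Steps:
$L{\left(T \right)} = 6 + T$
$n = -51$ ($n = -2 - 7 \left(6 + 1\right) = -2 - 49 = -51$)
$n \left(V + 4\right) = - 51 \left(-13 + 4\right) = \left(-51\right) \left(-9\right) = 459$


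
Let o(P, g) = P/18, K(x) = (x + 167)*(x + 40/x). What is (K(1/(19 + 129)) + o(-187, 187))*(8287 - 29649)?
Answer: -2081754616223029/98568 ≈ -2.1120e+10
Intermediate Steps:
K(x) = (167 + x)*(x + 40/x)
o(P, g) = P/18 (o(P, g) = P*(1/18) = P/18)
(K(1/(19 + 129)) + o(-187, 187))*(8287 - 29649) = ((40 + (1/(19 + 129))² + 167/(19 + 129) + 6680/(1/(19 + 129))) + (1/18)*(-187))*(8287 - 29649) = ((40 + (1/148)² + 167/148 + 6680/(1/148)) - 187/18)*(-21362) = ((40 + (1/148)² + 167*(1/148) + 6680/(1/148)) - 187/18)*(-21362) = ((40 + 1/21904 + 167/148 + 6680*148) - 187/18)*(-21362) = ((40 + 1/21904 + 167/148 + 988640) - 187/18)*(-21362) = (21656071437/21904 - 187/18)*(-21362) = (194902594909/197136)*(-21362) = -2081754616223029/98568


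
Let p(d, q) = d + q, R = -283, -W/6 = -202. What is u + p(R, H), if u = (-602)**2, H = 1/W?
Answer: 438890653/1212 ≈ 3.6212e+5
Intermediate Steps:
W = 1212 (W = -6*(-202) = 1212)
H = 1/1212 ≈ 0.00082508
u = 362404
u + p(R, H) = 362404 + (-283 + 1/1212) = 362404 - 342995/1212 = 438890653/1212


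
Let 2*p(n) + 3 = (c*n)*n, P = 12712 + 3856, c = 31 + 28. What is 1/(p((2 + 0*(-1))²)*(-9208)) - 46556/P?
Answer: -25212194369/8972325844 ≈ -2.8100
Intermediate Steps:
c = 59
P = 16568
p(n) = -3/2 + 59*n²/2 (p(n) = -3/2 + ((59*n)*n)/2 = -3/2 + (59*n²)/2 = -3/2 + 59*n²/2)
1/(p((2 + 0*(-1))²)*(-9208)) - 46556/P = 1/(-3/2 + 59*((2 + 0*(-1))²)²/2*(-9208)) - 46556/16568 = -1/9208/(-3/2 + 59*((2 + 0)²)²/2) - 46556*1/16568 = -1/9208/(-3/2 + 59*(2²)²/2) - 11639/4142 = -1/9208/(-3/2 + (59/2)*4²) - 11639/4142 = -1/9208/(-3/2 + (59/2)*16) - 11639/4142 = -1/9208/(-3/2 + 472) - 11639/4142 = -1/9208/(941/2) - 11639/4142 = (2/941)*(-1/9208) - 11639/4142 = -1/4332364 - 11639/4142 = -25212194369/8972325844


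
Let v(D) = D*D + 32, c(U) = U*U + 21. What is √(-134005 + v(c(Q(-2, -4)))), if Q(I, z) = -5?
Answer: I*√131857 ≈ 363.12*I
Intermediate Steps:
c(U) = 21 + U² (c(U) = U² + 21 = 21 + U²)
v(D) = 32 + D² (v(D) = D² + 32 = 32 + D²)
√(-134005 + v(c(Q(-2, -4)))) = √(-134005 + (32 + (21 + (-5)²)²)) = √(-134005 + (32 + (21 + 25)²)) = √(-134005 + (32 + 46²)) = √(-134005 + (32 + 2116)) = √(-134005 + 2148) = √(-131857) = I*√131857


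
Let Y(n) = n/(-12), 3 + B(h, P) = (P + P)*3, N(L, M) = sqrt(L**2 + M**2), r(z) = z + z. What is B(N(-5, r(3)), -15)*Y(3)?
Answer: 93/4 ≈ 23.250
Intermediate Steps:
r(z) = 2*z
B(h, P) = -3 + 6*P (B(h, P) = -3 + (P + P)*3 = -3 + (2*P)*3 = -3 + 6*P)
Y(n) = -n/12 (Y(n) = n*(-1/12) = -n/12)
B(N(-5, r(3)), -15)*Y(3) = (-3 + 6*(-15))*(-1/12*3) = (-3 - 90)*(-1/4) = -93*(-1/4) = 93/4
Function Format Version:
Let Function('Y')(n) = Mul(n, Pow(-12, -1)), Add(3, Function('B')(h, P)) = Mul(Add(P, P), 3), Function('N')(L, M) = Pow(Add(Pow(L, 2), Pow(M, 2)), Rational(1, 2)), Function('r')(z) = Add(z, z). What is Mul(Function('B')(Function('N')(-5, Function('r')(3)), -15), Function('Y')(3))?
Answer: Rational(93, 4) ≈ 23.250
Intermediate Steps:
Function('r')(z) = Mul(2, z)
Function('B')(h, P) = Add(-3, Mul(6, P)) (Function('B')(h, P) = Add(-3, Mul(Add(P, P), 3)) = Add(-3, Mul(Mul(2, P), 3)) = Add(-3, Mul(6, P)))
Function('Y')(n) = Mul(Rational(-1, 12), n) (Function('Y')(n) = Mul(n, Rational(-1, 12)) = Mul(Rational(-1, 12), n))
Mul(Function('B')(Function('N')(-5, Function('r')(3)), -15), Function('Y')(3)) = Mul(Add(-3, Mul(6, -15)), Mul(Rational(-1, 12), 3)) = Mul(Add(-3, -90), Rational(-1, 4)) = Mul(-93, Rational(-1, 4)) = Rational(93, 4)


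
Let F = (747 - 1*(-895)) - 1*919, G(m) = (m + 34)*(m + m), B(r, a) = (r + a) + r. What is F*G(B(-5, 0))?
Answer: -347040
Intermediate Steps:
B(r, a) = a + 2*r (B(r, a) = (a + r) + r = a + 2*r)
G(m) = 2*m*(34 + m) (G(m) = (34 + m)*(2*m) = 2*m*(34 + m))
F = 723 (F = (747 + 895) - 919 = 1642 - 919 = 723)
F*G(B(-5, 0)) = 723*(2*(0 + 2*(-5))*(34 + (0 + 2*(-5)))) = 723*(2*(0 - 10)*(34 + (0 - 10))) = 723*(2*(-10)*(34 - 10)) = 723*(2*(-10)*24) = 723*(-480) = -347040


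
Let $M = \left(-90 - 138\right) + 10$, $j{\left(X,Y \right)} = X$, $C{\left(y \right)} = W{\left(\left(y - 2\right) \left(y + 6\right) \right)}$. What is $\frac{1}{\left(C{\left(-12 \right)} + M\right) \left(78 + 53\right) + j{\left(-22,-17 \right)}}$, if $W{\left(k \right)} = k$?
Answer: $- \frac{1}{17576} \approx -5.6896 \cdot 10^{-5}$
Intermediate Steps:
$C{\left(y \right)} = \left(-2 + y\right) \left(6 + y\right)$ ($C{\left(y \right)} = \left(y - 2\right) \left(y + 6\right) = \left(-2 + y\right) \left(6 + y\right)$)
$M = -218$ ($M = -228 + 10 = -218$)
$\frac{1}{\left(C{\left(-12 \right)} + M\right) \left(78 + 53\right) + j{\left(-22,-17 \right)}} = \frac{1}{\left(\left(-12 + \left(-12\right)^{2} + 4 \left(-12\right)\right) - 218\right) \left(78 + 53\right) - 22} = \frac{1}{\left(\left(-12 + 144 - 48\right) - 218\right) 131 - 22} = \frac{1}{\left(84 - 218\right) 131 - 22} = \frac{1}{\left(-134\right) 131 - 22} = \frac{1}{-17554 - 22} = \frac{1}{-17576} = - \frac{1}{17576}$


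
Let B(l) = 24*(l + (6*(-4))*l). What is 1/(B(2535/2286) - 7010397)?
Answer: -127/890398159 ≈ -1.4263e-7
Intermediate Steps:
B(l) = -552*l (B(l) = 24*(l - 24*l) = 24*(-23*l) = -552*l)
1/(B(2535/2286) - 7010397) = 1/(-1399320/2286 - 7010397) = 1/(-552*845/762 - 7010397) = 1/(-77740/127 - 7010397) = 1/(-890398159/127) = -127/890398159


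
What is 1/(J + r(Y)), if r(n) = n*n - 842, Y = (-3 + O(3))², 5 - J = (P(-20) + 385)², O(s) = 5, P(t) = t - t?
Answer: -1/149046 ≈ -6.7093e-6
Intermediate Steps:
P(t) = 0
J = -148220 (J = 5 - (0 + 385)² = 5 - 1*385² = 5 - 1*148225 = 5 - 148225 = -148220)
Y = 4 (Y = (-3 + 5)² = 2² = 4)
r(n) = -842 + n² (r(n) = n² - 842 = -842 + n²)
1/(J + r(Y)) = 1/(-148220 + (-842 + 4²)) = 1/(-148220 + (-842 + 16)) = 1/(-148220 - 826) = 1/(-149046) = -1/149046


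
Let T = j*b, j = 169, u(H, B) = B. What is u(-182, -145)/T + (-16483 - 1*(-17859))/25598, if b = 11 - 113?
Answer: 13715599/220629162 ≈ 0.062166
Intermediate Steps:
b = -102
T = -17238 (T = 169*(-102) = -17238)
u(-182, -145)/T + (-16483 - 1*(-17859))/25598 = -145/(-17238) + (-16483 - 1*(-17859))/25598 = -145*(-1/17238) + (-16483 + 17859)*(1/25598) = 145/17238 + 1376*(1/25598) = 145/17238 + 688/12799 = 13715599/220629162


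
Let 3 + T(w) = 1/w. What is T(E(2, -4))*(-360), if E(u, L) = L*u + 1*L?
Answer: 1110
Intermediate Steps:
E(u, L) = L + L*u (E(u, L) = L*u + L = L + L*u)
T(w) = -3 + 1/w
T(E(2, -4))*(-360) = (-3 + 1/(-4*(1 + 2)))*(-360) = (-3 + 1/(-4*3))*(-360) = (-3 + 1/(-12))*(-360) = (-3 - 1/12)*(-360) = -37/12*(-360) = 1110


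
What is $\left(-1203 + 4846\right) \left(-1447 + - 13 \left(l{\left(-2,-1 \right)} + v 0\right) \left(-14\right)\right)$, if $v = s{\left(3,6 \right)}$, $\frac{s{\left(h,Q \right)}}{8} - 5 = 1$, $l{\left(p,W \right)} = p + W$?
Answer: $-7260499$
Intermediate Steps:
$l{\left(p,W \right)} = W + p$
$s{\left(h,Q \right)} = 48$ ($s{\left(h,Q \right)} = 40 + 8 \cdot 1 = 40 + 8 = 48$)
$v = 48$
$\left(-1203 + 4846\right) \left(-1447 + - 13 \left(l{\left(-2,-1 \right)} + v 0\right) \left(-14\right)\right) = \left(-1203 + 4846\right) \left(-1447 + - 13 \left(\left(-1 - 2\right) + 48 \cdot 0\right) \left(-14\right)\right) = 3643 \left(-1447 + - 13 \left(-3 + 0\right) \left(-14\right)\right) = 3643 \left(-1447 + \left(-13\right) \left(-3\right) \left(-14\right)\right) = 3643 \left(-1447 + 39 \left(-14\right)\right) = 3643 \left(-1447 - 546\right) = 3643 \left(-1993\right) = -7260499$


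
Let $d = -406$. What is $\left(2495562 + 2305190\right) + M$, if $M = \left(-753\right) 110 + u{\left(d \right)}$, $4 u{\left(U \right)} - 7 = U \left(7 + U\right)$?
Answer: $\frac{19033689}{4} \approx 4.7584 \cdot 10^{6}$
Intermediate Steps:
$u{\left(U \right)} = \frac{7}{4} + \frac{U \left(7 + U\right)}{4}$
$M = - \frac{169319}{4}$ ($M = \left(-753\right) 110 + \left(\frac{7}{4} + \frac{\left(-406\right)^{2}}{4} + \frac{7}{4} \left(-406\right)\right) = -82830 + \left(\frac{7}{4} + \frac{1}{4} \cdot 164836 - \frac{1421}{2}\right) = -82830 + \left(\frac{7}{4} + 41209 - \frac{1421}{2}\right) = -82830 + \frac{162001}{4} = - \frac{169319}{4} \approx -42330.0$)
$\left(2495562 + 2305190\right) + M = \left(2495562 + 2305190\right) - \frac{169319}{4} = 4800752 - \frac{169319}{4} = \frac{19033689}{4}$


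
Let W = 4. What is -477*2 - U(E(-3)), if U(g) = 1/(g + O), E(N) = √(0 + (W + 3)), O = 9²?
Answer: -6252597/6554 + √7/6554 ≈ -954.01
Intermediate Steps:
O = 81
E(N) = √7 (E(N) = √(0 + (4 + 3)) = √(0 + 7) = √7)
U(g) = 1/(81 + g) (U(g) = 1/(g + 81) = 1/(81 + g))
-477*2 - U(E(-3)) = -477*2 - 1/(81 + √7) = -954 - 1/(81 + √7)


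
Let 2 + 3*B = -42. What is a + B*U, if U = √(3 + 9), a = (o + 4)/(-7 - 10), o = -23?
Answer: 19/17 - 88*√3/3 ≈ -49.689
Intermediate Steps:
a = 19/17 (a = (-23 + 4)/(-7 - 10) = -19/(-17) = -19*(-1/17) = 19/17 ≈ 1.1176)
B = -44/3 (B = -⅔ + (⅓)*(-42) = -⅔ - 14 = -44/3 ≈ -14.667)
U = 2*√3 (U = √12 = 2*√3 ≈ 3.4641)
a + B*U = 19/17 - 88*√3/3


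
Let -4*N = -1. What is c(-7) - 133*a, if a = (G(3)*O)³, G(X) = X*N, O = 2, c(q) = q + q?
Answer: -3703/8 ≈ -462.88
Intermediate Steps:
c(q) = 2*q
N = ¼ (N = -¼*(-1) = ¼ ≈ 0.25000)
G(X) = X/4 (G(X) = X*(¼) = X/4)
a = 27/8 (a = (((¼)*3)*2)³ = ((¾)*2)³ = (3/2)³ = 27/8 ≈ 3.3750)
c(-7) - 133*a = 2*(-7) - 133*27/8 = -14 - 3591/8 = -3703/8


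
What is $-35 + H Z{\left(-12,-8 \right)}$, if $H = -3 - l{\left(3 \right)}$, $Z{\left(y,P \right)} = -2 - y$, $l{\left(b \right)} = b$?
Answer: $-95$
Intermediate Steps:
$H = -6$ ($H = -3 - 3 = -6$)
$-35 + H Z{\left(-12,-8 \right)} = -35 - 6 \left(-2 - -12\right) = -35 - 6 \left(-2 + 12\right) = -35 - 60 = -95$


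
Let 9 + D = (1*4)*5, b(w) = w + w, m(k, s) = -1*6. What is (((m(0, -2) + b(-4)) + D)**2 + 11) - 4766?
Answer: -4746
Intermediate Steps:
m(k, s) = -6
b(w) = 2*w
D = 11 (D = -9 + (1*4)*5 = -9 + 4*5 = -9 + 20 = 11)
(((m(0, -2) + b(-4)) + D)**2 + 11) - 4766 = (((-6 + 2*(-4)) + 11)**2 + 11) - 4766 = (((-6 - 8) + 11)**2 + 11) - 4766 = ((-14 + 11)**2 + 11) - 4766 = ((-3)**2 + 11) - 4766 = (9 + 11) - 4766 = 20 - 4766 = -4746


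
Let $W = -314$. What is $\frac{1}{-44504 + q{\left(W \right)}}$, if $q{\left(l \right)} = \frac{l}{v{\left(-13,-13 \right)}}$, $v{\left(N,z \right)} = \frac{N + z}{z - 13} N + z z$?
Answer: $- \frac{78}{3471469} \approx -2.2469 \cdot 10^{-5}$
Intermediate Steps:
$v{\left(N,z \right)} = z^{2} + \frac{N \left(N + z\right)}{-13 + z}$ ($v{\left(N,z \right)} = \frac{N + z}{-13 + z} N + z^{2} = \frac{N \left(N + z\right)}{-13 + z} + z^{2} = z^{2} + \frac{N \left(N + z\right)}{-13 + z}$)
$q{\left(l \right)} = \frac{l}{156}$ ($q{\left(l \right)} = \frac{l}{\frac{1}{-13 - 13} \left(\left(-13\right)^{2} + \left(-13\right)^{3} - 13 \left(-13\right)^{2} - -169\right)} = \frac{l}{\frac{1}{-26} \left(169 - 2197 - 2197 + 169\right)} = \frac{l}{\left(- \frac{1}{26}\right) \left(169 - 2197 - 2197 + 169\right)} = \frac{l}{\left(- \frac{1}{26}\right) \left(-4056\right)} = \frac{l}{156}$)
$\frac{1}{-44504 + q{\left(W \right)}} = \frac{1}{-44504 + \frac{1}{156} \left(-314\right)} = \frac{1}{-44504 - \frac{157}{78}} = \frac{1}{- \frac{3471469}{78}} = - \frac{78}{3471469}$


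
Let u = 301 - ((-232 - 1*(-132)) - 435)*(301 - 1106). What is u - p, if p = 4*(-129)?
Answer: -429858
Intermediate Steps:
u = -430374 (u = 301 - ((-232 + 132) - 435)*(-805) = 301 - (-100 - 435)*(-805) = 301 - (-535)*(-805) = 301 - 1*430675 = 301 - 430675 = -430374)
p = -516
u - p = -430374 - 1*(-516) = -430374 + 516 = -429858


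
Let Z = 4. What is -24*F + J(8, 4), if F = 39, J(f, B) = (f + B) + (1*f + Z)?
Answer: -912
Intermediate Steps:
J(f, B) = 4 + B + 2*f (J(f, B) = (f + B) + (1*f + 4) = (B + f) + (f + 4) = (B + f) + (4 + f) = 4 + B + 2*f)
-24*F + J(8, 4) = -24*39 + (4 + 4 + 2*8) = -936 + (4 + 4 + 16) = -936 + 24 = -912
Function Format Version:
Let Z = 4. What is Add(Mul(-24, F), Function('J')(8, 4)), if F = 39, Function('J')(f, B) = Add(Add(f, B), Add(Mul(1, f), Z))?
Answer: -912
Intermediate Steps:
Function('J')(f, B) = Add(4, B, Mul(2, f)) (Function('J')(f, B) = Add(Add(f, B), Add(Mul(1, f), 4)) = Add(Add(B, f), Add(f, 4)) = Add(Add(B, f), Add(4, f)) = Add(4, B, Mul(2, f)))
Add(Mul(-24, F), Function('J')(8, 4)) = Add(Mul(-24, 39), Add(4, 4, Mul(2, 8))) = Add(-936, Add(4, 4, 16)) = Add(-936, 24) = -912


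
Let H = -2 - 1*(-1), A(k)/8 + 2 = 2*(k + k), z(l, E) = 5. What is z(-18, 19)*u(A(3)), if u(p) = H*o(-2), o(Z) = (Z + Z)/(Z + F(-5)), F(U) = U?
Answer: -20/7 ≈ -2.8571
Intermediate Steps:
A(k) = -16 + 32*k (A(k) = -16 + 8*(2*(k + k)) = -16 + 8*(2*(2*k)) = -16 + 8*(4*k) = -16 + 32*k)
o(Z) = 2*Z/(-5 + Z) (o(Z) = (Z + Z)/(Z - 5) = (2*Z)/(-5 + Z) = 2*Z/(-5 + Z))
H = -1 (H = -2 + 1 = -1)
u(p) = -4/7 (u(p) = -2*(-2)/(-5 - 2) = -2*(-2)/(-7) = -2*(-2)*(-1)/7 = -1*4/7 = -4/7)
z(-18, 19)*u(A(3)) = 5*(-4/7) = -20/7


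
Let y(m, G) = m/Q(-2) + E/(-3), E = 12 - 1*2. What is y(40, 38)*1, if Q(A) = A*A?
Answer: 20/3 ≈ 6.6667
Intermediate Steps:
E = 10 (E = 12 - 2 = 10)
Q(A) = A²
y(m, G) = -10/3 + m/4 (y(m, G) = m/((-2)²) + 10/(-3) = m/4 + 10*(-⅓) = m*(¼) - 10/3 = m/4 - 10/3 = -10/3 + m/4)
y(40, 38)*1 = (-10/3 + (¼)*40)*1 = (-10/3 + 10)*1 = (20/3)*1 = 20/3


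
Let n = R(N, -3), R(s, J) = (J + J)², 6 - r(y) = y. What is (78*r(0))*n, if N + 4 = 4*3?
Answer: 16848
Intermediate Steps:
N = 8 (N = -4 + 4*3 = -4 + 12 = 8)
r(y) = 6 - y
R(s, J) = 4*J² (R(s, J) = (2*J)² = 4*J²)
n = 36 (n = 4*(-3)² = 4*9 = 36)
(78*r(0))*n = (78*(6 - 1*0))*36 = (78*(6 + 0))*36 = (78*6)*36 = 468*36 = 16848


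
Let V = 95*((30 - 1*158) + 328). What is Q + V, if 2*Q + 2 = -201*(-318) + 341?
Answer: 102257/2 ≈ 51129.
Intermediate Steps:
V = 19000 (V = 95*((30 - 158) + 328) = 95*(-128 + 328) = 95*200 = 19000)
Q = 64257/2 (Q = -1 + (-201*(-318) + 341)/2 = -1 + (63918 + 341)/2 = -1 + (½)*64259 = -1 + 64259/2 = 64257/2 ≈ 32129.)
Q + V = 64257/2 + 19000 = 102257/2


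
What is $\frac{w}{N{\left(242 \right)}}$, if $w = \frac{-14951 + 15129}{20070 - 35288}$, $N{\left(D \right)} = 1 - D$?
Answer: $\frac{89}{1833769} \approx 4.8534 \cdot 10^{-5}$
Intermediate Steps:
$w = - \frac{89}{7609}$ ($w = \frac{178}{-15218} = 178 \left(- \frac{1}{15218}\right) = - \frac{89}{7609} \approx -0.011697$)
$\frac{w}{N{\left(242 \right)}} = - \frac{89}{7609 \left(1 - 242\right)} = - \frac{89}{7609 \left(-241\right)} = \left(- \frac{89}{7609}\right) \left(- \frac{1}{241}\right) = \frac{89}{1833769}$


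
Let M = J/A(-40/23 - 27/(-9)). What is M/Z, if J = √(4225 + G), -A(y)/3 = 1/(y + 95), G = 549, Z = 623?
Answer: -738*√4774/14329 ≈ -3.5586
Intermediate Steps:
A(y) = -3/(95 + y) (A(y) = -3/(y + 95) = -3/(95 + y))
J = √4774 (J = √(4225 + 549) = √4774 ≈ 69.094)
M = -738*√4774/23 (M = √4774/((-3/(95 + (-40/23 - 27/(-9))))) = √4774/((-3/(95 + (-40*1/23 - 27*(-⅑))))) = √4774/((-3/(95 + (-40/23 + 3)))) = √4774/((-3/(95 + 29/23))) = √4774/((-3/2214/23)) = √4774/((-3*23/2214)) = √4774/(-23/738) = √4774*(-738/23) = -738*√4774/23 ≈ -2217.0)
M/Z = -738*√4774/23/623 = -738*√4774/23*(1/623) = -738*√4774/14329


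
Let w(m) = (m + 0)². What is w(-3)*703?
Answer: 6327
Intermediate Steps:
w(m) = m²
w(-3)*703 = (-3)²*703 = 9*703 = 6327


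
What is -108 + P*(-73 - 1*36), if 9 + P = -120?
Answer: 13953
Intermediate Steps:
P = -129 (P = -9 - 120 = -129)
-108 + P*(-73 - 1*36) = -108 - 129*(-73 - 1*36) = -108 - 129*(-73 - 36) = -108 - 129*(-109) = -108 + 14061 = 13953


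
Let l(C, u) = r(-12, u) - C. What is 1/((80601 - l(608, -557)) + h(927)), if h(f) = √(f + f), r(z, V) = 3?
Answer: 40603/3297206291 - 3*√206/6594412582 ≈ 1.2308e-5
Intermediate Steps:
h(f) = √2*√f (h(f) = √(2*f) = √2*√f)
l(C, u) = 3 - C
1/((80601 - l(608, -557)) + h(927)) = 1/((80601 - (3 - 1*608)) + √2*√927) = 1/((80601 - (3 - 608)) + √2*(3*√103)) = 1/((80601 - 1*(-605)) + 3*√206) = 1/((80601 + 605) + 3*√206) = 1/(81206 + 3*√206)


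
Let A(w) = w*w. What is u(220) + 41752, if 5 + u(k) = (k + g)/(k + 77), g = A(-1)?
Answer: 12399080/297 ≈ 41748.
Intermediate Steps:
A(w) = w²
g = 1 (g = (-1)² = 1)
u(k) = -5 + (1 + k)/(77 + k) (u(k) = -5 + (k + 1)/(k + 77) = -5 + (1 + k)/(77 + k))
u(220) + 41752 = 4*(-96 - 1*220)/(77 + 220) + 41752 = 4*(-96 - 220)/297 + 41752 = 4*(1/297)*(-316) + 41752 = -1264/297 + 41752 = 12399080/297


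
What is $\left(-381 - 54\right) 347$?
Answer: $-150945$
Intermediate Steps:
$\left(-381 - 54\right) 347 = \left(-435\right) 347 = -150945$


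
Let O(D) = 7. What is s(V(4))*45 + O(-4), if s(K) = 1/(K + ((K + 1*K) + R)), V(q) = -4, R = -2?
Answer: 53/14 ≈ 3.7857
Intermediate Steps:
s(K) = 1/(-2 + 3*K) (s(K) = 1/(K + ((K + 1*K) - 2)) = 1/(K + ((K + K) - 2)) = 1/(K + (2*K - 2)) = 1/(K + (-2 + 2*K)) = 1/(-2 + 3*K))
s(V(4))*45 + O(-4) = 45/(-2 + 3*(-4)) + 7 = 45/(-2 - 12) + 7 = 45/(-14) + 7 = -1/14*45 + 7 = -45/14 + 7 = 53/14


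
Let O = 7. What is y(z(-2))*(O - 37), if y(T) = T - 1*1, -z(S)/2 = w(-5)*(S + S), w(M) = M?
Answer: 1230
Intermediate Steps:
z(S) = 20*S (z(S) = -(-10)*(S + S) = -(-10)*2*S = -(-20)*S = 20*S)
y(T) = -1 + T (y(T) = T - 1 = -1 + T)
y(z(-2))*(O - 37) = (-1 + 20*(-2))*(7 - 37) = (-1 - 40)*(-30) = -41*(-30) = 1230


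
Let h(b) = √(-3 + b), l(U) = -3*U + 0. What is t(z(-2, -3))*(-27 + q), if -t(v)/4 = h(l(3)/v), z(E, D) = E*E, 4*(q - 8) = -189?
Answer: 265*I*√21/2 ≈ 607.19*I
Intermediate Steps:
q = -157/4 (q = 8 + (¼)*(-189) = 8 - 189/4 = -157/4 ≈ -39.250)
l(U) = -3*U
z(E, D) = E²
t(v) = -4*√(-3 - 9/v) (t(v) = -4*√(-3 + (-3*3)/v) = -4*√(-3 - 9/v))
t(z(-2, -3))*(-27 + q) = (-4*√3*√(-(3 + (-2)²)/((-2)²)))*(-27 - 157/4) = -4*√3*√(-1*(3 + 4)/4)*(-265/4) = -4*√3*√(-1*¼*7)*(-265/4) = -4*√3*√(-7/4)*(-265/4) = -4*√3*I*√7/2*(-265/4) = -2*I*√21*(-265/4) = 265*I*√21/2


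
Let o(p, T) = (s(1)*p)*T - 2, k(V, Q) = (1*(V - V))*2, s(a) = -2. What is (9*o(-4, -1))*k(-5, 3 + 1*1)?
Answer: 0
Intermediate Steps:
k(V, Q) = 0 (k(V, Q) = (1*0)*2 = 0*2 = 0)
o(p, T) = -2 - 2*T*p (o(p, T) = (-2*p)*T - 2 = -2*T*p - 2 = -2 - 2*T*p)
(9*o(-4, -1))*k(-5, 3 + 1*1) = (9*(-2 - 2*(-1)*(-4)))*0 = (9*(-2 - 8))*0 = (9*(-10))*0 = -90*0 = 0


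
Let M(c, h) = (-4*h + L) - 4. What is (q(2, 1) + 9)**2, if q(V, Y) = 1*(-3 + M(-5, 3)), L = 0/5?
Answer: 100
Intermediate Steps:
L = 0 (L = 0*(1/5) = 0)
M(c, h) = -4 - 4*h (M(c, h) = (-4*h + 0) - 4 = -4*h - 4 = -4 - 4*h)
q(V, Y) = -19 (q(V, Y) = 1*(-3 + (-4 - 4*3)) = 1*(-3 + (-4 - 12)) = 1*(-3 - 16) = 1*(-19) = -19)
(q(2, 1) + 9)**2 = (-19 + 9)**2 = (-10)**2 = 100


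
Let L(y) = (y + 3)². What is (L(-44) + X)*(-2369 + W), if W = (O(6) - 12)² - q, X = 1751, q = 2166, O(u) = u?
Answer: -15440568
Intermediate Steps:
L(y) = (3 + y)²
W = -2130 (W = (6 - 12)² - 1*2166 = (-6)² - 2166 = 36 - 2166 = -2130)
(L(-44) + X)*(-2369 + W) = ((3 - 44)² + 1751)*(-2369 - 2130) = ((-41)² + 1751)*(-4499) = (1681 + 1751)*(-4499) = 3432*(-4499) = -15440568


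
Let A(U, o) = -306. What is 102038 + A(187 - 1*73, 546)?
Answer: 101732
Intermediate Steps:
102038 + A(187 - 1*73, 546) = 102038 - 306 = 101732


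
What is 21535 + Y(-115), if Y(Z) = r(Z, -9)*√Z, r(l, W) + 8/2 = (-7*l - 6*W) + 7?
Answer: 21535 + 862*I*√115 ≈ 21535.0 + 9243.9*I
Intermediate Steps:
r(l, W) = 3 - 7*l - 6*W (r(l, W) = -4 + ((-7*l - 6*W) + 7) = -4 + (7 - 7*l - 6*W) = 3 - 7*l - 6*W)
Y(Z) = √Z*(57 - 7*Z) (Y(Z) = (3 - 7*Z - 6*(-9))*√Z = (3 - 7*Z + 54)*√Z = (57 - 7*Z)*√Z = √Z*(57 - 7*Z))
21535 + Y(-115) = 21535 + √(-115)*(57 - 7*(-115)) = 21535 + (I*√115)*(57 + 805) = 21535 + (I*√115)*862 = 21535 + 862*I*√115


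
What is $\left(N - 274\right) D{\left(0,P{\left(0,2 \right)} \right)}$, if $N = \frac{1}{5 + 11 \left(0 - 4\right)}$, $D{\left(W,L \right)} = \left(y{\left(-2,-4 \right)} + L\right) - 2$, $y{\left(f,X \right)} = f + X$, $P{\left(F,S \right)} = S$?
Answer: $\frac{21374}{13} \approx 1644.2$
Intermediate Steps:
$y{\left(f,X \right)} = X + f$
$D{\left(W,L \right)} = -8 + L$ ($D{\left(W,L \right)} = \left(\left(-4 - 2\right) + L\right) - 2 = \left(-6 + L\right) - 2 = -8 + L$)
$N = - \frac{1}{39}$ ($N = \frac{1}{5 + 11 \left(0 - 4\right)} = \frac{1}{5 + 11 \left(-4\right)} = \frac{1}{5 - 44} = \frac{1}{-39} = - \frac{1}{39} \approx -0.025641$)
$\left(N - 274\right) D{\left(0,P{\left(0,2 \right)} \right)} = \left(- \frac{1}{39} - 274\right) \left(-8 + 2\right) = \left(- \frac{10687}{39}\right) \left(-6\right) = \frac{21374}{13}$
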